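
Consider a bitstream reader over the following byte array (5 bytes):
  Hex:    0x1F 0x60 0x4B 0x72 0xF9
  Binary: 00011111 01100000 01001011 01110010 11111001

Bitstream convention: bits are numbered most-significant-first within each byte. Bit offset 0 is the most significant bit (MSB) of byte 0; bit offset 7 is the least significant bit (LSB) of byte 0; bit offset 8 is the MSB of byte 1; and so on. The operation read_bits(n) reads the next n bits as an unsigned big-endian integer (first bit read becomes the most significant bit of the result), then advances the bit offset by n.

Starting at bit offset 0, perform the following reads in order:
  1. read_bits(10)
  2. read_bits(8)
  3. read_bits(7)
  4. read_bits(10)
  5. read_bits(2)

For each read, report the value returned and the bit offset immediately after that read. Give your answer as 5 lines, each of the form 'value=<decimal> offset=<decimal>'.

Read 1: bits[0:10] width=10 -> value=125 (bin 0001111101); offset now 10 = byte 1 bit 2; 30 bits remain
Read 2: bits[10:18] width=8 -> value=129 (bin 10000001); offset now 18 = byte 2 bit 2; 22 bits remain
Read 3: bits[18:25] width=7 -> value=22 (bin 0010110); offset now 25 = byte 3 bit 1; 15 bits remain
Read 4: bits[25:35] width=10 -> value=919 (bin 1110010111); offset now 35 = byte 4 bit 3; 5 bits remain
Read 5: bits[35:37] width=2 -> value=3 (bin 11); offset now 37 = byte 4 bit 5; 3 bits remain

Answer: value=125 offset=10
value=129 offset=18
value=22 offset=25
value=919 offset=35
value=3 offset=37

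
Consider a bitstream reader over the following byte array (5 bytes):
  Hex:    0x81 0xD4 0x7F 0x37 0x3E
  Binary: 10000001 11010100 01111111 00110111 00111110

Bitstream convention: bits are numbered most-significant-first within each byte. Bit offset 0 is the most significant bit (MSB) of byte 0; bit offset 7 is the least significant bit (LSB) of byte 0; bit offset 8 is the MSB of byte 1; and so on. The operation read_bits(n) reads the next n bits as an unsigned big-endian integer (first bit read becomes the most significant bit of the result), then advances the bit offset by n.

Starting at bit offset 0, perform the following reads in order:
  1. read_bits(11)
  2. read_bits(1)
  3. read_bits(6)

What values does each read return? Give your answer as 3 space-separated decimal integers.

Read 1: bits[0:11] width=11 -> value=1038 (bin 10000001110); offset now 11 = byte 1 bit 3; 29 bits remain
Read 2: bits[11:12] width=1 -> value=1 (bin 1); offset now 12 = byte 1 bit 4; 28 bits remain
Read 3: bits[12:18] width=6 -> value=17 (bin 010001); offset now 18 = byte 2 bit 2; 22 bits remain

Answer: 1038 1 17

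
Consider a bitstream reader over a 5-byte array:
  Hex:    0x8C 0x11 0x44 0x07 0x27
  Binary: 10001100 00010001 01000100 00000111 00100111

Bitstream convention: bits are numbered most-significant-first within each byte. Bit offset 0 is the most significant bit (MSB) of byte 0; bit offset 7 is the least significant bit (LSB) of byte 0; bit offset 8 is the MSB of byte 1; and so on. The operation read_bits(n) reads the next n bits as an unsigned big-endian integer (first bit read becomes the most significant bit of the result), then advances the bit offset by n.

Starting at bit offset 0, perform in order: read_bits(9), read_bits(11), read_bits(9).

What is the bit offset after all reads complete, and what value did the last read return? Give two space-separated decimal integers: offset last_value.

Read 1: bits[0:9] width=9 -> value=280 (bin 100011000); offset now 9 = byte 1 bit 1; 31 bits remain
Read 2: bits[9:20] width=11 -> value=276 (bin 00100010100); offset now 20 = byte 2 bit 4; 20 bits remain
Read 3: bits[20:29] width=9 -> value=128 (bin 010000000); offset now 29 = byte 3 bit 5; 11 bits remain

Answer: 29 128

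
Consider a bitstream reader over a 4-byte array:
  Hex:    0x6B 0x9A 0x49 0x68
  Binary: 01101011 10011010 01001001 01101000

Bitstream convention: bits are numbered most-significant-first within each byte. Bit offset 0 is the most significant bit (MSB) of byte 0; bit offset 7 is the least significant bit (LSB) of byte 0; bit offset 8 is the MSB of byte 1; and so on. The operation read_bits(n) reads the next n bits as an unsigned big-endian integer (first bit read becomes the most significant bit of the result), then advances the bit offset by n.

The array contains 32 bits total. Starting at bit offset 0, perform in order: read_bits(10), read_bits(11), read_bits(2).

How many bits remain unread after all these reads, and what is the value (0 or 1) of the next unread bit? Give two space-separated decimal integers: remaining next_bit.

Answer: 9 1

Derivation:
Read 1: bits[0:10] width=10 -> value=430 (bin 0110101110); offset now 10 = byte 1 bit 2; 22 bits remain
Read 2: bits[10:21] width=11 -> value=841 (bin 01101001001); offset now 21 = byte 2 bit 5; 11 bits remain
Read 3: bits[21:23] width=2 -> value=0 (bin 00); offset now 23 = byte 2 bit 7; 9 bits remain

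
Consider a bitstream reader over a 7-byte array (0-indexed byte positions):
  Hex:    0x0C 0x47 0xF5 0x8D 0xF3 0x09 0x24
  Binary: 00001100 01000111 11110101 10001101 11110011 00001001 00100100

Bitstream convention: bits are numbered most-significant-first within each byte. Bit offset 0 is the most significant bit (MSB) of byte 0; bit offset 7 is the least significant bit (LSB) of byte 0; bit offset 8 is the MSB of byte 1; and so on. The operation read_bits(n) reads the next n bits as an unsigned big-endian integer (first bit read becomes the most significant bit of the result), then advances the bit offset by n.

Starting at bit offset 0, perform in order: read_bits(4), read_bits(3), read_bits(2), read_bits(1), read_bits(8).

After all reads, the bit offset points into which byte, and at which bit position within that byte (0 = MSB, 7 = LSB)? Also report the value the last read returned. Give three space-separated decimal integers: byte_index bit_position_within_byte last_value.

Answer: 2 2 31

Derivation:
Read 1: bits[0:4] width=4 -> value=0 (bin 0000); offset now 4 = byte 0 bit 4; 52 bits remain
Read 2: bits[4:7] width=3 -> value=6 (bin 110); offset now 7 = byte 0 bit 7; 49 bits remain
Read 3: bits[7:9] width=2 -> value=0 (bin 00); offset now 9 = byte 1 bit 1; 47 bits remain
Read 4: bits[9:10] width=1 -> value=1 (bin 1); offset now 10 = byte 1 bit 2; 46 bits remain
Read 5: bits[10:18] width=8 -> value=31 (bin 00011111); offset now 18 = byte 2 bit 2; 38 bits remain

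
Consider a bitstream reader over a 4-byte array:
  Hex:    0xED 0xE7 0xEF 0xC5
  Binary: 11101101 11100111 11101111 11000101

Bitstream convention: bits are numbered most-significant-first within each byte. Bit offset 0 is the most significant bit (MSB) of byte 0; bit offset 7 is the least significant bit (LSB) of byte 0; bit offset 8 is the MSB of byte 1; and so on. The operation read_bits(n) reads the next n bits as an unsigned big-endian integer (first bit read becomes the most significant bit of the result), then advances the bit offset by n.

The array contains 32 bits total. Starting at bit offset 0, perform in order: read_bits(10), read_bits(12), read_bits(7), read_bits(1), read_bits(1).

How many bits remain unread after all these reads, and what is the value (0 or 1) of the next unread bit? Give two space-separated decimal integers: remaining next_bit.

Answer: 1 1

Derivation:
Read 1: bits[0:10] width=10 -> value=951 (bin 1110110111); offset now 10 = byte 1 bit 2; 22 bits remain
Read 2: bits[10:22] width=12 -> value=2555 (bin 100111111011); offset now 22 = byte 2 bit 6; 10 bits remain
Read 3: bits[22:29] width=7 -> value=120 (bin 1111000); offset now 29 = byte 3 bit 5; 3 bits remain
Read 4: bits[29:30] width=1 -> value=1 (bin 1); offset now 30 = byte 3 bit 6; 2 bits remain
Read 5: bits[30:31] width=1 -> value=0 (bin 0); offset now 31 = byte 3 bit 7; 1 bits remain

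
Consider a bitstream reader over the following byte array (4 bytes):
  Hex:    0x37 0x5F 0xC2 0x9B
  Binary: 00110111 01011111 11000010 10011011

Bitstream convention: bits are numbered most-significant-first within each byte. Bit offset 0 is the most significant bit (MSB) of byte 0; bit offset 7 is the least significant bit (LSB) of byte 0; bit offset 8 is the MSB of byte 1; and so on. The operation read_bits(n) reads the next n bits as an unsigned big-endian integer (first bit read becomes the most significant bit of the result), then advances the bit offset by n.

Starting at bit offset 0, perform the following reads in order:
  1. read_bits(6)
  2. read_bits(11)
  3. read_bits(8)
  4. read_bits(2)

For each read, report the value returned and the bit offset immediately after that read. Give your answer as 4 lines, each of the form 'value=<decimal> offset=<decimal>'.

Read 1: bits[0:6] width=6 -> value=13 (bin 001101); offset now 6 = byte 0 bit 6; 26 bits remain
Read 2: bits[6:17] width=11 -> value=1727 (bin 11010111111); offset now 17 = byte 2 bit 1; 15 bits remain
Read 3: bits[17:25] width=8 -> value=133 (bin 10000101); offset now 25 = byte 3 bit 1; 7 bits remain
Read 4: bits[25:27] width=2 -> value=0 (bin 00); offset now 27 = byte 3 bit 3; 5 bits remain

Answer: value=13 offset=6
value=1727 offset=17
value=133 offset=25
value=0 offset=27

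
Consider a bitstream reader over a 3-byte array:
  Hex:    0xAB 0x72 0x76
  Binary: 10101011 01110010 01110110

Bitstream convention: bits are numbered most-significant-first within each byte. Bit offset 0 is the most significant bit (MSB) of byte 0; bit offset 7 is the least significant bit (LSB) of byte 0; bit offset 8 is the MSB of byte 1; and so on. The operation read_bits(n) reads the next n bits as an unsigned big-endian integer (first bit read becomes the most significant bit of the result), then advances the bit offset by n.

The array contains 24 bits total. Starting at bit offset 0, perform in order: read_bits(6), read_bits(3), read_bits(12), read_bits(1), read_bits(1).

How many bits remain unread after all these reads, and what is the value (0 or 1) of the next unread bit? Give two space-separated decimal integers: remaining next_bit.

Read 1: bits[0:6] width=6 -> value=42 (bin 101010); offset now 6 = byte 0 bit 6; 18 bits remain
Read 2: bits[6:9] width=3 -> value=6 (bin 110); offset now 9 = byte 1 bit 1; 15 bits remain
Read 3: bits[9:21] width=12 -> value=3662 (bin 111001001110); offset now 21 = byte 2 bit 5; 3 bits remain
Read 4: bits[21:22] width=1 -> value=1 (bin 1); offset now 22 = byte 2 bit 6; 2 bits remain
Read 5: bits[22:23] width=1 -> value=1 (bin 1); offset now 23 = byte 2 bit 7; 1 bits remain

Answer: 1 0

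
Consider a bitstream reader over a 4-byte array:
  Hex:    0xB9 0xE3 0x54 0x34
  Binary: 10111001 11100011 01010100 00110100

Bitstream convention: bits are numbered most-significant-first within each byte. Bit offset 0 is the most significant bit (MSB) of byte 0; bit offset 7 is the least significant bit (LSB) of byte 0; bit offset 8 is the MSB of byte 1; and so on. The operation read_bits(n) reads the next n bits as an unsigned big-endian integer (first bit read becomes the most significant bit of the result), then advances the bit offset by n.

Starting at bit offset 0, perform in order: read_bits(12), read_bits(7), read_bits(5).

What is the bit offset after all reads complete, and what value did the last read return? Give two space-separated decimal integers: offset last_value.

Answer: 24 20

Derivation:
Read 1: bits[0:12] width=12 -> value=2974 (bin 101110011110); offset now 12 = byte 1 bit 4; 20 bits remain
Read 2: bits[12:19] width=7 -> value=26 (bin 0011010); offset now 19 = byte 2 bit 3; 13 bits remain
Read 3: bits[19:24] width=5 -> value=20 (bin 10100); offset now 24 = byte 3 bit 0; 8 bits remain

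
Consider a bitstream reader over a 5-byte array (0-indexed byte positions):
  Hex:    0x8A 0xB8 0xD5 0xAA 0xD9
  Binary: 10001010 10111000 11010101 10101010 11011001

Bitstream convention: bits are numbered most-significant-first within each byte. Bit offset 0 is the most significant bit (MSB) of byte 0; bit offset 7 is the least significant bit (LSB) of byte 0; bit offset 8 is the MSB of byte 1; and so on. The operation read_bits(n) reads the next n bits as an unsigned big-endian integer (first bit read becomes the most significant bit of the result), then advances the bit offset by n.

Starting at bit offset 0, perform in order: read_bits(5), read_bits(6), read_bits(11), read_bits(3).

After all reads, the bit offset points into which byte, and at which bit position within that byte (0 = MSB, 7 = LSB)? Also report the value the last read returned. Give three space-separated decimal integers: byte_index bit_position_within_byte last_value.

Answer: 3 1 3

Derivation:
Read 1: bits[0:5] width=5 -> value=17 (bin 10001); offset now 5 = byte 0 bit 5; 35 bits remain
Read 2: bits[5:11] width=6 -> value=21 (bin 010101); offset now 11 = byte 1 bit 3; 29 bits remain
Read 3: bits[11:22] width=11 -> value=1589 (bin 11000110101); offset now 22 = byte 2 bit 6; 18 bits remain
Read 4: bits[22:25] width=3 -> value=3 (bin 011); offset now 25 = byte 3 bit 1; 15 bits remain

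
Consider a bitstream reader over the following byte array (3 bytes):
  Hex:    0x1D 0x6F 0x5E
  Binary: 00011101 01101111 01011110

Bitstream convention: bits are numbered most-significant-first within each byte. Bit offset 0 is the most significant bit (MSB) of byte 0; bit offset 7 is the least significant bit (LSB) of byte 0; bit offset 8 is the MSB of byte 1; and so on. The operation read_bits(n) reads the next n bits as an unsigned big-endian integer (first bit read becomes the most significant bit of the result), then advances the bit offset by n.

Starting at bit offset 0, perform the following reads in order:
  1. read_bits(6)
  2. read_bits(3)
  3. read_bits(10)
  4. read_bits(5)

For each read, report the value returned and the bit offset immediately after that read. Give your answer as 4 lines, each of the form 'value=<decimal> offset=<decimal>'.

Read 1: bits[0:6] width=6 -> value=7 (bin 000111); offset now 6 = byte 0 bit 6; 18 bits remain
Read 2: bits[6:9] width=3 -> value=2 (bin 010); offset now 9 = byte 1 bit 1; 15 bits remain
Read 3: bits[9:19] width=10 -> value=890 (bin 1101111010); offset now 19 = byte 2 bit 3; 5 bits remain
Read 4: bits[19:24] width=5 -> value=30 (bin 11110); offset now 24 = byte 3 bit 0; 0 bits remain

Answer: value=7 offset=6
value=2 offset=9
value=890 offset=19
value=30 offset=24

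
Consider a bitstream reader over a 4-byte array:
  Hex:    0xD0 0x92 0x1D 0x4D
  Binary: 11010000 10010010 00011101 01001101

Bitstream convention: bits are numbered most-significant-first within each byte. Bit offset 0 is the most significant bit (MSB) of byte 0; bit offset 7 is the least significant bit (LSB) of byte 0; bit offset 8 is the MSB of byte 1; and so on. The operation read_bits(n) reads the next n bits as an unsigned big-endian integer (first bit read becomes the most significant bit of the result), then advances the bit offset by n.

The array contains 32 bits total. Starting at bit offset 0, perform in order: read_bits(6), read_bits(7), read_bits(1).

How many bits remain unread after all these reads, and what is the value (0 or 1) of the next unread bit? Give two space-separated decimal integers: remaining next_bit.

Read 1: bits[0:6] width=6 -> value=52 (bin 110100); offset now 6 = byte 0 bit 6; 26 bits remain
Read 2: bits[6:13] width=7 -> value=18 (bin 0010010); offset now 13 = byte 1 bit 5; 19 bits remain
Read 3: bits[13:14] width=1 -> value=0 (bin 0); offset now 14 = byte 1 bit 6; 18 bits remain

Answer: 18 1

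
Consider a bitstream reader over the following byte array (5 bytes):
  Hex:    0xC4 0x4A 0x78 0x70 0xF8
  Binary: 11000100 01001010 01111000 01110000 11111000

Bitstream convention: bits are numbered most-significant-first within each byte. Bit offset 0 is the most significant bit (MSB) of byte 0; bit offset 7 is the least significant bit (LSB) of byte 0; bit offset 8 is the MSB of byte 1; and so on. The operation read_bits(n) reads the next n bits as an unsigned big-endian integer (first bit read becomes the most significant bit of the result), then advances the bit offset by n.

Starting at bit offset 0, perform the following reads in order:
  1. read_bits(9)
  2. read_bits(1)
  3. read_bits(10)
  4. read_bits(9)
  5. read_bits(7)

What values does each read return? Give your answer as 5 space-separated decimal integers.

Answer: 392 1 167 270 15

Derivation:
Read 1: bits[0:9] width=9 -> value=392 (bin 110001000); offset now 9 = byte 1 bit 1; 31 bits remain
Read 2: bits[9:10] width=1 -> value=1 (bin 1); offset now 10 = byte 1 bit 2; 30 bits remain
Read 3: bits[10:20] width=10 -> value=167 (bin 0010100111); offset now 20 = byte 2 bit 4; 20 bits remain
Read 4: bits[20:29] width=9 -> value=270 (bin 100001110); offset now 29 = byte 3 bit 5; 11 bits remain
Read 5: bits[29:36] width=7 -> value=15 (bin 0001111); offset now 36 = byte 4 bit 4; 4 bits remain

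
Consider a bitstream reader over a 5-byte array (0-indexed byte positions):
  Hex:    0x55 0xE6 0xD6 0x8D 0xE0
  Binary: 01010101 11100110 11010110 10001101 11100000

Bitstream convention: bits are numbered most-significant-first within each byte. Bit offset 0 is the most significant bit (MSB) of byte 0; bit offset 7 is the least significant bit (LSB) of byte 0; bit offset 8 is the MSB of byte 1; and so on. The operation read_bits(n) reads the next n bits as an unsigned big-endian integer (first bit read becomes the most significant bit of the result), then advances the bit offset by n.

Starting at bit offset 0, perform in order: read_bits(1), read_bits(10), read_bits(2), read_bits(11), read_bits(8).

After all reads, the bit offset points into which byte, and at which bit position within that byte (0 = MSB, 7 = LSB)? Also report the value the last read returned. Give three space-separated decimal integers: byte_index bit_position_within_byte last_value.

Answer: 4 0 141

Derivation:
Read 1: bits[0:1] width=1 -> value=0 (bin 0); offset now 1 = byte 0 bit 1; 39 bits remain
Read 2: bits[1:11] width=10 -> value=687 (bin 1010101111); offset now 11 = byte 1 bit 3; 29 bits remain
Read 3: bits[11:13] width=2 -> value=0 (bin 00); offset now 13 = byte 1 bit 5; 27 bits remain
Read 4: bits[13:24] width=11 -> value=1750 (bin 11011010110); offset now 24 = byte 3 bit 0; 16 bits remain
Read 5: bits[24:32] width=8 -> value=141 (bin 10001101); offset now 32 = byte 4 bit 0; 8 bits remain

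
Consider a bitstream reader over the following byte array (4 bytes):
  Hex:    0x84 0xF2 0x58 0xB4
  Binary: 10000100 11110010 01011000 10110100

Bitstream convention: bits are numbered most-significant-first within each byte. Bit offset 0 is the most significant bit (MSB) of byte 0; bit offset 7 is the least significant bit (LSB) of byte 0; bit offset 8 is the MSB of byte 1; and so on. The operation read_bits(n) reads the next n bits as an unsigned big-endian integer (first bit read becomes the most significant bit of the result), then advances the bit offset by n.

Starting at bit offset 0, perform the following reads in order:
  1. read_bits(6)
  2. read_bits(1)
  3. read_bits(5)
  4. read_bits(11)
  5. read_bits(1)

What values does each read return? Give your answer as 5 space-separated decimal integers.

Answer: 33 0 15 300 0

Derivation:
Read 1: bits[0:6] width=6 -> value=33 (bin 100001); offset now 6 = byte 0 bit 6; 26 bits remain
Read 2: bits[6:7] width=1 -> value=0 (bin 0); offset now 7 = byte 0 bit 7; 25 bits remain
Read 3: bits[7:12] width=5 -> value=15 (bin 01111); offset now 12 = byte 1 bit 4; 20 bits remain
Read 4: bits[12:23] width=11 -> value=300 (bin 00100101100); offset now 23 = byte 2 bit 7; 9 bits remain
Read 5: bits[23:24] width=1 -> value=0 (bin 0); offset now 24 = byte 3 bit 0; 8 bits remain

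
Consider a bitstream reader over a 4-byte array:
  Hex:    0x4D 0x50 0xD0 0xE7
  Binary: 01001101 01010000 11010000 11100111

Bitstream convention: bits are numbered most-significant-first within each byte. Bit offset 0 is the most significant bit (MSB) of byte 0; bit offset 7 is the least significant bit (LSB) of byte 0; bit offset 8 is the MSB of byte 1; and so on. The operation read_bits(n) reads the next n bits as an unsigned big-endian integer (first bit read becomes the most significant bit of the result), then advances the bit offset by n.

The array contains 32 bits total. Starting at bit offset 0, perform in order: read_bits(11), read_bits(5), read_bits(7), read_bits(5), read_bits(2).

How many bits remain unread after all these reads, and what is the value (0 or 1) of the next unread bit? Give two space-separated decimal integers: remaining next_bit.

Answer: 2 1

Derivation:
Read 1: bits[0:11] width=11 -> value=618 (bin 01001101010); offset now 11 = byte 1 bit 3; 21 bits remain
Read 2: bits[11:16] width=5 -> value=16 (bin 10000); offset now 16 = byte 2 bit 0; 16 bits remain
Read 3: bits[16:23] width=7 -> value=104 (bin 1101000); offset now 23 = byte 2 bit 7; 9 bits remain
Read 4: bits[23:28] width=5 -> value=14 (bin 01110); offset now 28 = byte 3 bit 4; 4 bits remain
Read 5: bits[28:30] width=2 -> value=1 (bin 01); offset now 30 = byte 3 bit 6; 2 bits remain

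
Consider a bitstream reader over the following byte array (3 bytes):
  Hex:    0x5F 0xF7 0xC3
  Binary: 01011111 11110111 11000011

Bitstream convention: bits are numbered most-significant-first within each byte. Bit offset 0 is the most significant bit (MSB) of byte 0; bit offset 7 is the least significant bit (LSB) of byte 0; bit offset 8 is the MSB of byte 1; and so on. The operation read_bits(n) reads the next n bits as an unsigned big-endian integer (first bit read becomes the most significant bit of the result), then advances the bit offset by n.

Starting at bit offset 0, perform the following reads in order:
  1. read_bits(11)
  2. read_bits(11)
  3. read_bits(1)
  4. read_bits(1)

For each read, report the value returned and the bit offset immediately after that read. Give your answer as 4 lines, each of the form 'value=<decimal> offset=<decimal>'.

Read 1: bits[0:11] width=11 -> value=767 (bin 01011111111); offset now 11 = byte 1 bit 3; 13 bits remain
Read 2: bits[11:22] width=11 -> value=1520 (bin 10111110000); offset now 22 = byte 2 bit 6; 2 bits remain
Read 3: bits[22:23] width=1 -> value=1 (bin 1); offset now 23 = byte 2 bit 7; 1 bits remain
Read 4: bits[23:24] width=1 -> value=1 (bin 1); offset now 24 = byte 3 bit 0; 0 bits remain

Answer: value=767 offset=11
value=1520 offset=22
value=1 offset=23
value=1 offset=24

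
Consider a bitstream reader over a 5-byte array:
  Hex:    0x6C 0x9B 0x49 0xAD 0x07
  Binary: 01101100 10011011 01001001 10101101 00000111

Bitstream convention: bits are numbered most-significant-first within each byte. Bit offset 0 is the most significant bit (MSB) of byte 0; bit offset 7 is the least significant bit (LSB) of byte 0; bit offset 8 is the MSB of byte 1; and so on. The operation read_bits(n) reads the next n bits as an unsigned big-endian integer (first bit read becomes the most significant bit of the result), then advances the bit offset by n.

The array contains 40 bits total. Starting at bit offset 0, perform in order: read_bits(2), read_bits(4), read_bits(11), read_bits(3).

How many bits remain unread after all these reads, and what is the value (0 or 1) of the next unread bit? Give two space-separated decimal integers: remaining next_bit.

Read 1: bits[0:2] width=2 -> value=1 (bin 01); offset now 2 = byte 0 bit 2; 38 bits remain
Read 2: bits[2:6] width=4 -> value=11 (bin 1011); offset now 6 = byte 0 bit 6; 34 bits remain
Read 3: bits[6:17] width=11 -> value=310 (bin 00100110110); offset now 17 = byte 2 bit 1; 23 bits remain
Read 4: bits[17:20] width=3 -> value=4 (bin 100); offset now 20 = byte 2 bit 4; 20 bits remain

Answer: 20 1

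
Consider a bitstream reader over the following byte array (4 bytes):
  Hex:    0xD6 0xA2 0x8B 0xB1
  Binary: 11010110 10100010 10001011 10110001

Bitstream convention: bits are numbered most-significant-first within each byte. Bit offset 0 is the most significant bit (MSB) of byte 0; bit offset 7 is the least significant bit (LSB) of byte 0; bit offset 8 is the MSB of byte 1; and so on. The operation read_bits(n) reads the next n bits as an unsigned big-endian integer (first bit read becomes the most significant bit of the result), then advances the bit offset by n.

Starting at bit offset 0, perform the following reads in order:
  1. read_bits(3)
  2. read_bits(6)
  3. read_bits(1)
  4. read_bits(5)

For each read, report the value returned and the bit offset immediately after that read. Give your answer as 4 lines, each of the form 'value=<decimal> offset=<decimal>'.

Answer: value=6 offset=3
value=45 offset=9
value=0 offset=10
value=17 offset=15

Derivation:
Read 1: bits[0:3] width=3 -> value=6 (bin 110); offset now 3 = byte 0 bit 3; 29 bits remain
Read 2: bits[3:9] width=6 -> value=45 (bin 101101); offset now 9 = byte 1 bit 1; 23 bits remain
Read 3: bits[9:10] width=1 -> value=0 (bin 0); offset now 10 = byte 1 bit 2; 22 bits remain
Read 4: bits[10:15] width=5 -> value=17 (bin 10001); offset now 15 = byte 1 bit 7; 17 bits remain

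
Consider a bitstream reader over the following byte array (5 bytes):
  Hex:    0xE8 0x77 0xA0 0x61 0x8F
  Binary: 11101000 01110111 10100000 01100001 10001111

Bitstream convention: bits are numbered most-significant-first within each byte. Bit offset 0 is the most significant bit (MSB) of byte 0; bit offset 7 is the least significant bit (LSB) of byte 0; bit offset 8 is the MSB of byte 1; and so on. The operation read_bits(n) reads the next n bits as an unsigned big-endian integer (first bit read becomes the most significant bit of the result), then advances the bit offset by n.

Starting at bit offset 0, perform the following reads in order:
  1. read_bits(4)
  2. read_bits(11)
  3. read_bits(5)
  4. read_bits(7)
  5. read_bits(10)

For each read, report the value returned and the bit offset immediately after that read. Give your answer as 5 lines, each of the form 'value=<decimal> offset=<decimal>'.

Read 1: bits[0:4] width=4 -> value=14 (bin 1110); offset now 4 = byte 0 bit 4; 36 bits remain
Read 2: bits[4:15] width=11 -> value=1083 (bin 10000111011); offset now 15 = byte 1 bit 7; 25 bits remain
Read 3: bits[15:20] width=5 -> value=26 (bin 11010); offset now 20 = byte 2 bit 4; 20 bits remain
Read 4: bits[20:27] width=7 -> value=3 (bin 0000011); offset now 27 = byte 3 bit 3; 13 bits remain
Read 5: bits[27:37] width=10 -> value=49 (bin 0000110001); offset now 37 = byte 4 bit 5; 3 bits remain

Answer: value=14 offset=4
value=1083 offset=15
value=26 offset=20
value=3 offset=27
value=49 offset=37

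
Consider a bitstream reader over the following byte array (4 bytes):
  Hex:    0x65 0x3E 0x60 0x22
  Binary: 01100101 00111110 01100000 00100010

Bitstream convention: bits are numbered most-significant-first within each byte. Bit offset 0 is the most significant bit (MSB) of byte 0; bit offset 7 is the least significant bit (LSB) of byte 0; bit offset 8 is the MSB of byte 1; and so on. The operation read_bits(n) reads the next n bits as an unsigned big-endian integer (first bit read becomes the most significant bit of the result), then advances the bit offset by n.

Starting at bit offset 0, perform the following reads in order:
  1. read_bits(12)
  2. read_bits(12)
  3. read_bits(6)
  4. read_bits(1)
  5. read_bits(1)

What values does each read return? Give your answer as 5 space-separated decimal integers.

Read 1: bits[0:12] width=12 -> value=1619 (bin 011001010011); offset now 12 = byte 1 bit 4; 20 bits remain
Read 2: bits[12:24] width=12 -> value=3680 (bin 111001100000); offset now 24 = byte 3 bit 0; 8 bits remain
Read 3: bits[24:30] width=6 -> value=8 (bin 001000); offset now 30 = byte 3 bit 6; 2 bits remain
Read 4: bits[30:31] width=1 -> value=1 (bin 1); offset now 31 = byte 3 bit 7; 1 bits remain
Read 5: bits[31:32] width=1 -> value=0 (bin 0); offset now 32 = byte 4 bit 0; 0 bits remain

Answer: 1619 3680 8 1 0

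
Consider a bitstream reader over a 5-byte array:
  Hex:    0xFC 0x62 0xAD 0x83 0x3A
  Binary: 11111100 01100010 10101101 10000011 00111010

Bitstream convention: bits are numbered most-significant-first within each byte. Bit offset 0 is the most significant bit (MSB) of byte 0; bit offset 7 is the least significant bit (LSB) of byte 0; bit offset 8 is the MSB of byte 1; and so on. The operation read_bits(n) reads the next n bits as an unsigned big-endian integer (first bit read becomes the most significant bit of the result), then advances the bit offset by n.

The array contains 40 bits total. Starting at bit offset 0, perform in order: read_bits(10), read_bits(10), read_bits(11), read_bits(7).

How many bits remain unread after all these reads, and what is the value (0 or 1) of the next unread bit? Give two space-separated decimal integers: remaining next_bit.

Read 1: bits[0:10] width=10 -> value=1009 (bin 1111110001); offset now 10 = byte 1 bit 2; 30 bits remain
Read 2: bits[10:20] width=10 -> value=554 (bin 1000101010); offset now 20 = byte 2 bit 4; 20 bits remain
Read 3: bits[20:31] width=11 -> value=1729 (bin 11011000001); offset now 31 = byte 3 bit 7; 9 bits remain
Read 4: bits[31:38] width=7 -> value=78 (bin 1001110); offset now 38 = byte 4 bit 6; 2 bits remain

Answer: 2 1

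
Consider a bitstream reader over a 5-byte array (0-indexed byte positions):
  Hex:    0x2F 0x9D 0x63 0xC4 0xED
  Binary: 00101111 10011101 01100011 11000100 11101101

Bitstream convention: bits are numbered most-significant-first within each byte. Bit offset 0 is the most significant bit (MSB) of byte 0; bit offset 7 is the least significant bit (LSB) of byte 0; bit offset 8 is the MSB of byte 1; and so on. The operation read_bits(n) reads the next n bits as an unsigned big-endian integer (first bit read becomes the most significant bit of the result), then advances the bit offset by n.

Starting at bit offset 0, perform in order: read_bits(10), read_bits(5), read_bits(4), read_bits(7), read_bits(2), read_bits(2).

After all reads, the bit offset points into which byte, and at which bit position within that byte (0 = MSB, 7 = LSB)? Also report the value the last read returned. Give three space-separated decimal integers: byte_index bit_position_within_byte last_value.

Answer: 3 6 1

Derivation:
Read 1: bits[0:10] width=10 -> value=190 (bin 0010111110); offset now 10 = byte 1 bit 2; 30 bits remain
Read 2: bits[10:15] width=5 -> value=14 (bin 01110); offset now 15 = byte 1 bit 7; 25 bits remain
Read 3: bits[15:19] width=4 -> value=11 (bin 1011); offset now 19 = byte 2 bit 3; 21 bits remain
Read 4: bits[19:26] width=7 -> value=15 (bin 0001111); offset now 26 = byte 3 bit 2; 14 bits remain
Read 5: bits[26:28] width=2 -> value=0 (bin 00); offset now 28 = byte 3 bit 4; 12 bits remain
Read 6: bits[28:30] width=2 -> value=1 (bin 01); offset now 30 = byte 3 bit 6; 10 bits remain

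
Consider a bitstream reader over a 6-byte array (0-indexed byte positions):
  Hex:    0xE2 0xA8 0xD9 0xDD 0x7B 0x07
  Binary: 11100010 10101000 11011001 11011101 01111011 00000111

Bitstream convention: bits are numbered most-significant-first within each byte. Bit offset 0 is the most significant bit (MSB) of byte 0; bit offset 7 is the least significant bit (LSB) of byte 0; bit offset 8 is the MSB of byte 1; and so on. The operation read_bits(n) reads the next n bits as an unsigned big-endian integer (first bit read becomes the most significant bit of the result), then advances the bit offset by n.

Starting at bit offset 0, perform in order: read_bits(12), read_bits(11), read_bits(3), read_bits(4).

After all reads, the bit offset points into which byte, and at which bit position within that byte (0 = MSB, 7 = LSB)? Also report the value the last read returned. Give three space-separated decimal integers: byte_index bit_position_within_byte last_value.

Read 1: bits[0:12] width=12 -> value=3626 (bin 111000101010); offset now 12 = byte 1 bit 4; 36 bits remain
Read 2: bits[12:23] width=11 -> value=1132 (bin 10001101100); offset now 23 = byte 2 bit 7; 25 bits remain
Read 3: bits[23:26] width=3 -> value=7 (bin 111); offset now 26 = byte 3 bit 2; 22 bits remain
Read 4: bits[26:30] width=4 -> value=7 (bin 0111); offset now 30 = byte 3 bit 6; 18 bits remain

Answer: 3 6 7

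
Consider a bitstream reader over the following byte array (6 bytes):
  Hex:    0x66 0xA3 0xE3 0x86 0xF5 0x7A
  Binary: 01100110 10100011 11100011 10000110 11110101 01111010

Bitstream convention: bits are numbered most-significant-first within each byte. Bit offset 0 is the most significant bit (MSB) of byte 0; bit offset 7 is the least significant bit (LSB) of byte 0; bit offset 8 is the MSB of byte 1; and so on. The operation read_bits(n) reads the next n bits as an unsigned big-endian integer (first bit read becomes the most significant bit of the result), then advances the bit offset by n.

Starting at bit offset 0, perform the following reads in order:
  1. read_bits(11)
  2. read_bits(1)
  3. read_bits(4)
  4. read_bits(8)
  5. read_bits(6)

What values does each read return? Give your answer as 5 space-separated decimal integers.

Answer: 821 0 3 227 33

Derivation:
Read 1: bits[0:11] width=11 -> value=821 (bin 01100110101); offset now 11 = byte 1 bit 3; 37 bits remain
Read 2: bits[11:12] width=1 -> value=0 (bin 0); offset now 12 = byte 1 bit 4; 36 bits remain
Read 3: bits[12:16] width=4 -> value=3 (bin 0011); offset now 16 = byte 2 bit 0; 32 bits remain
Read 4: bits[16:24] width=8 -> value=227 (bin 11100011); offset now 24 = byte 3 bit 0; 24 bits remain
Read 5: bits[24:30] width=6 -> value=33 (bin 100001); offset now 30 = byte 3 bit 6; 18 bits remain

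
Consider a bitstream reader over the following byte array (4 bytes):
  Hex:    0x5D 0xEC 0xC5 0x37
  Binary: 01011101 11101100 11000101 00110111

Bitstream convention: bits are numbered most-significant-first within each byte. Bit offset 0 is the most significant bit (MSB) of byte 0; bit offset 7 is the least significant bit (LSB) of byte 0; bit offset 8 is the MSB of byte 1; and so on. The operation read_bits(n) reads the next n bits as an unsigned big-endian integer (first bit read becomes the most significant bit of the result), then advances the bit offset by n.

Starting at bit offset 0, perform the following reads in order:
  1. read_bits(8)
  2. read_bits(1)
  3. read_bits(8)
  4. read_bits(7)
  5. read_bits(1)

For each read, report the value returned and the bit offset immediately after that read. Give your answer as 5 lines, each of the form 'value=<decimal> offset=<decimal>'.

Answer: value=93 offset=8
value=1 offset=9
value=217 offset=17
value=69 offset=24
value=0 offset=25

Derivation:
Read 1: bits[0:8] width=8 -> value=93 (bin 01011101); offset now 8 = byte 1 bit 0; 24 bits remain
Read 2: bits[8:9] width=1 -> value=1 (bin 1); offset now 9 = byte 1 bit 1; 23 bits remain
Read 3: bits[9:17] width=8 -> value=217 (bin 11011001); offset now 17 = byte 2 bit 1; 15 bits remain
Read 4: bits[17:24] width=7 -> value=69 (bin 1000101); offset now 24 = byte 3 bit 0; 8 bits remain
Read 5: bits[24:25] width=1 -> value=0 (bin 0); offset now 25 = byte 3 bit 1; 7 bits remain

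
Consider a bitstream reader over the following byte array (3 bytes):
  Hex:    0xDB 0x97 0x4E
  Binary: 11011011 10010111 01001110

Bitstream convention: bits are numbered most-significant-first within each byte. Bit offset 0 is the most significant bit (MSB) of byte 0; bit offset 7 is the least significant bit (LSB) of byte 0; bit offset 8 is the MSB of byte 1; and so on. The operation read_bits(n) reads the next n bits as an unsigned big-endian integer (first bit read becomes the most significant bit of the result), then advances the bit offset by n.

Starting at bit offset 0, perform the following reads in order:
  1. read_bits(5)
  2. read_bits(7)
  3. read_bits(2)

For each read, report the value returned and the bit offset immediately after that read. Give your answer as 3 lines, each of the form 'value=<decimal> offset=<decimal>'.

Answer: value=27 offset=5
value=57 offset=12
value=1 offset=14

Derivation:
Read 1: bits[0:5] width=5 -> value=27 (bin 11011); offset now 5 = byte 0 bit 5; 19 bits remain
Read 2: bits[5:12] width=7 -> value=57 (bin 0111001); offset now 12 = byte 1 bit 4; 12 bits remain
Read 3: bits[12:14] width=2 -> value=1 (bin 01); offset now 14 = byte 1 bit 6; 10 bits remain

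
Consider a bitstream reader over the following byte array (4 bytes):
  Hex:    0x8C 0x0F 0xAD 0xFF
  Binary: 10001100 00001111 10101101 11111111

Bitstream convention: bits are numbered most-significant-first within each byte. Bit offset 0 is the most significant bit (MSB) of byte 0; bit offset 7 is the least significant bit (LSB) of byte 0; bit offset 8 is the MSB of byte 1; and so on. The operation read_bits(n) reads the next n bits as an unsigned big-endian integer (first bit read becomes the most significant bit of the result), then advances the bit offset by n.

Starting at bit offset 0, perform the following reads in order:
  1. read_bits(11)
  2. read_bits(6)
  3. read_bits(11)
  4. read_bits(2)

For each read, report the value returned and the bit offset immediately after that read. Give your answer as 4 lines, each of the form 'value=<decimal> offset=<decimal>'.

Answer: value=1120 offset=11
value=31 offset=17
value=735 offset=28
value=3 offset=30

Derivation:
Read 1: bits[0:11] width=11 -> value=1120 (bin 10001100000); offset now 11 = byte 1 bit 3; 21 bits remain
Read 2: bits[11:17] width=6 -> value=31 (bin 011111); offset now 17 = byte 2 bit 1; 15 bits remain
Read 3: bits[17:28] width=11 -> value=735 (bin 01011011111); offset now 28 = byte 3 bit 4; 4 bits remain
Read 4: bits[28:30] width=2 -> value=3 (bin 11); offset now 30 = byte 3 bit 6; 2 bits remain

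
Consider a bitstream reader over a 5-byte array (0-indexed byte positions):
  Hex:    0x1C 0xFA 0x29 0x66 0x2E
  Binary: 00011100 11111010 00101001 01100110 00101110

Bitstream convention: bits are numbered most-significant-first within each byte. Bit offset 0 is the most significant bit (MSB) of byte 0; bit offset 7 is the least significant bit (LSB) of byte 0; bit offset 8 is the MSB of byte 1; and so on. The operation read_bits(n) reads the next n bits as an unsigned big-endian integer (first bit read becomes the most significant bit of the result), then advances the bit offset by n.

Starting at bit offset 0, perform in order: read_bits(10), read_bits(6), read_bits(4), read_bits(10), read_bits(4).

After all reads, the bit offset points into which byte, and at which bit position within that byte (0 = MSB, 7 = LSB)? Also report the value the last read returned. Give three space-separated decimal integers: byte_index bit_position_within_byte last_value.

Read 1: bits[0:10] width=10 -> value=115 (bin 0001110011); offset now 10 = byte 1 bit 2; 30 bits remain
Read 2: bits[10:16] width=6 -> value=58 (bin 111010); offset now 16 = byte 2 bit 0; 24 bits remain
Read 3: bits[16:20] width=4 -> value=2 (bin 0010); offset now 20 = byte 2 bit 4; 20 bits remain
Read 4: bits[20:30] width=10 -> value=601 (bin 1001011001); offset now 30 = byte 3 bit 6; 10 bits remain
Read 5: bits[30:34] width=4 -> value=8 (bin 1000); offset now 34 = byte 4 bit 2; 6 bits remain

Answer: 4 2 8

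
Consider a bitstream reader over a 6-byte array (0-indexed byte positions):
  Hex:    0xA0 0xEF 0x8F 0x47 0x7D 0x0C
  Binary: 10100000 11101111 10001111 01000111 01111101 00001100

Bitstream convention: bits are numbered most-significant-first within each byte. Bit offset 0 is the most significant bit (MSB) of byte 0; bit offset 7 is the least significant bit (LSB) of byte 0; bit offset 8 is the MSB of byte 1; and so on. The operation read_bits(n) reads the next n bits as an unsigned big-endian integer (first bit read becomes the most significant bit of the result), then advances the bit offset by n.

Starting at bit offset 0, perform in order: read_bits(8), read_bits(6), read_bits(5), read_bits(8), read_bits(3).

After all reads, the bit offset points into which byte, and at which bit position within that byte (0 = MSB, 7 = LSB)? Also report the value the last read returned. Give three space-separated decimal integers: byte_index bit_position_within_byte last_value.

Read 1: bits[0:8] width=8 -> value=160 (bin 10100000); offset now 8 = byte 1 bit 0; 40 bits remain
Read 2: bits[8:14] width=6 -> value=59 (bin 111011); offset now 14 = byte 1 bit 6; 34 bits remain
Read 3: bits[14:19] width=5 -> value=28 (bin 11100); offset now 19 = byte 2 bit 3; 29 bits remain
Read 4: bits[19:27] width=8 -> value=122 (bin 01111010); offset now 27 = byte 3 bit 3; 21 bits remain
Read 5: bits[27:30] width=3 -> value=1 (bin 001); offset now 30 = byte 3 bit 6; 18 bits remain

Answer: 3 6 1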